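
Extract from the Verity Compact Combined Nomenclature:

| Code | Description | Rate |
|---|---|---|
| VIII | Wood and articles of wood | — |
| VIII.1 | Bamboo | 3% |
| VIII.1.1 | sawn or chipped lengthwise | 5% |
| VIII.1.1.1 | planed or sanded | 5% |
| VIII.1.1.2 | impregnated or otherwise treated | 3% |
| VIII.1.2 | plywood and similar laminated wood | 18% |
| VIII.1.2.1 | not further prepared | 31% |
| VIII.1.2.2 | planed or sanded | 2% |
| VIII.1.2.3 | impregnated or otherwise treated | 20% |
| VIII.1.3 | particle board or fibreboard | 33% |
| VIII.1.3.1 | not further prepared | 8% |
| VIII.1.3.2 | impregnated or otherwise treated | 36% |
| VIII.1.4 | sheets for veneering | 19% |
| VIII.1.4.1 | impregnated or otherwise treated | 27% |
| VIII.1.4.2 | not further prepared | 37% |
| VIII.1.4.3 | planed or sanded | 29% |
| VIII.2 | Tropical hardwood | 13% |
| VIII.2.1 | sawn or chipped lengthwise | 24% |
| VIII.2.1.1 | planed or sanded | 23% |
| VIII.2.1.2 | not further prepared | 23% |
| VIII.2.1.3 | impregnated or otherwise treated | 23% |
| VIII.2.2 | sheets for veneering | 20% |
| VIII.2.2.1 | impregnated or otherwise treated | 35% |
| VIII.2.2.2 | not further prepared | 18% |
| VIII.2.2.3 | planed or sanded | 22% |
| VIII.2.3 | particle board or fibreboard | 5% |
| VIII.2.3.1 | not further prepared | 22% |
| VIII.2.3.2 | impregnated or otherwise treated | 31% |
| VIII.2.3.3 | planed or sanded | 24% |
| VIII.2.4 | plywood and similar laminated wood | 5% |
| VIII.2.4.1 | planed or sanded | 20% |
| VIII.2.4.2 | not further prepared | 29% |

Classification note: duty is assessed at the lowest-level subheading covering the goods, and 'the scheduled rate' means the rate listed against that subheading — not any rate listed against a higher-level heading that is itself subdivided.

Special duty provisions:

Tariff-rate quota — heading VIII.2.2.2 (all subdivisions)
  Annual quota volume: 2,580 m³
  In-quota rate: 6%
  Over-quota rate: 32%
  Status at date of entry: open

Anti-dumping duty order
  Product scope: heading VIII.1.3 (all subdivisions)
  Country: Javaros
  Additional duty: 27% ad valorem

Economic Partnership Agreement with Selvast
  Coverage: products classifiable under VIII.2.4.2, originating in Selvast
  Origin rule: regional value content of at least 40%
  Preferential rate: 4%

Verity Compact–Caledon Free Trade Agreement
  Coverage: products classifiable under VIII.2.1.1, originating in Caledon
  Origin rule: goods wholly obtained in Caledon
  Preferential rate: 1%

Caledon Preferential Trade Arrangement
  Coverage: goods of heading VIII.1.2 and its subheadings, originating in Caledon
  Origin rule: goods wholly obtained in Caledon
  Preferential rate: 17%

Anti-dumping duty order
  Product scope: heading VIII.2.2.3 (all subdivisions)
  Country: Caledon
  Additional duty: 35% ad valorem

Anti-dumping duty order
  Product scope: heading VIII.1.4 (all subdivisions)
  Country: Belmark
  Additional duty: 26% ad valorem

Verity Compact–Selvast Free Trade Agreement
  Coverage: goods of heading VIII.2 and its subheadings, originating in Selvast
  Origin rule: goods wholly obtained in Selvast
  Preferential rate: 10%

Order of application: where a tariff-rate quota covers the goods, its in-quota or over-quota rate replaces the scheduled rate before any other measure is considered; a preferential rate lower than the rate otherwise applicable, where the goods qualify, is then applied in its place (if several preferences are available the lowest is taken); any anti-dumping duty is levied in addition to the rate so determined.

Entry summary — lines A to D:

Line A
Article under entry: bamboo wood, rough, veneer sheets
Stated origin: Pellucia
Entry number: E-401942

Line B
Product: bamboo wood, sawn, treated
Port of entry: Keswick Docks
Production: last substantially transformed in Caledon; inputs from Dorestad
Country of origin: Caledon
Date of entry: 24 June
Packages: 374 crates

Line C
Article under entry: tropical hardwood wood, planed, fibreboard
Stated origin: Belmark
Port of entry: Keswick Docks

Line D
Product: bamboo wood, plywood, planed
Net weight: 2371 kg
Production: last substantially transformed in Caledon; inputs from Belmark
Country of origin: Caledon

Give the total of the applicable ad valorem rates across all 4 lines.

Line A: bamboo → VIII.1; veneer sheets → VIII.1.4; rough → VIII.1.4.2. Scheduled 37%. No special measure applies. → 37%.
Line B: bamboo → VIII.1; sawn → VIII.1.1; treated → VIII.1.1.2. Scheduled 3%. Caledon agreement on VIII.2.1.1: VIII.1.1.2 not covered; Caledon agreement on VIII.1.2: VIII.1.1.2 not covered. → 3%.
Line C: tropical hardwood → VIII.2; fibreboard → VIII.2.3; planed → VIII.2.3.3. Scheduled 24%. No special measure applies. → 24%.
Line D: bamboo → VIII.1; plywood → VIII.1.2; planed → VIII.1.2.2. Scheduled 2%. Caledon agreement on VIII.2.1.1: VIII.1.2.2 not covered; Caledon agreement on VIII.1.2: not wholly obtained. → 2%.
Sum: 37% + 3% + 24% + 2% = 66%.

66%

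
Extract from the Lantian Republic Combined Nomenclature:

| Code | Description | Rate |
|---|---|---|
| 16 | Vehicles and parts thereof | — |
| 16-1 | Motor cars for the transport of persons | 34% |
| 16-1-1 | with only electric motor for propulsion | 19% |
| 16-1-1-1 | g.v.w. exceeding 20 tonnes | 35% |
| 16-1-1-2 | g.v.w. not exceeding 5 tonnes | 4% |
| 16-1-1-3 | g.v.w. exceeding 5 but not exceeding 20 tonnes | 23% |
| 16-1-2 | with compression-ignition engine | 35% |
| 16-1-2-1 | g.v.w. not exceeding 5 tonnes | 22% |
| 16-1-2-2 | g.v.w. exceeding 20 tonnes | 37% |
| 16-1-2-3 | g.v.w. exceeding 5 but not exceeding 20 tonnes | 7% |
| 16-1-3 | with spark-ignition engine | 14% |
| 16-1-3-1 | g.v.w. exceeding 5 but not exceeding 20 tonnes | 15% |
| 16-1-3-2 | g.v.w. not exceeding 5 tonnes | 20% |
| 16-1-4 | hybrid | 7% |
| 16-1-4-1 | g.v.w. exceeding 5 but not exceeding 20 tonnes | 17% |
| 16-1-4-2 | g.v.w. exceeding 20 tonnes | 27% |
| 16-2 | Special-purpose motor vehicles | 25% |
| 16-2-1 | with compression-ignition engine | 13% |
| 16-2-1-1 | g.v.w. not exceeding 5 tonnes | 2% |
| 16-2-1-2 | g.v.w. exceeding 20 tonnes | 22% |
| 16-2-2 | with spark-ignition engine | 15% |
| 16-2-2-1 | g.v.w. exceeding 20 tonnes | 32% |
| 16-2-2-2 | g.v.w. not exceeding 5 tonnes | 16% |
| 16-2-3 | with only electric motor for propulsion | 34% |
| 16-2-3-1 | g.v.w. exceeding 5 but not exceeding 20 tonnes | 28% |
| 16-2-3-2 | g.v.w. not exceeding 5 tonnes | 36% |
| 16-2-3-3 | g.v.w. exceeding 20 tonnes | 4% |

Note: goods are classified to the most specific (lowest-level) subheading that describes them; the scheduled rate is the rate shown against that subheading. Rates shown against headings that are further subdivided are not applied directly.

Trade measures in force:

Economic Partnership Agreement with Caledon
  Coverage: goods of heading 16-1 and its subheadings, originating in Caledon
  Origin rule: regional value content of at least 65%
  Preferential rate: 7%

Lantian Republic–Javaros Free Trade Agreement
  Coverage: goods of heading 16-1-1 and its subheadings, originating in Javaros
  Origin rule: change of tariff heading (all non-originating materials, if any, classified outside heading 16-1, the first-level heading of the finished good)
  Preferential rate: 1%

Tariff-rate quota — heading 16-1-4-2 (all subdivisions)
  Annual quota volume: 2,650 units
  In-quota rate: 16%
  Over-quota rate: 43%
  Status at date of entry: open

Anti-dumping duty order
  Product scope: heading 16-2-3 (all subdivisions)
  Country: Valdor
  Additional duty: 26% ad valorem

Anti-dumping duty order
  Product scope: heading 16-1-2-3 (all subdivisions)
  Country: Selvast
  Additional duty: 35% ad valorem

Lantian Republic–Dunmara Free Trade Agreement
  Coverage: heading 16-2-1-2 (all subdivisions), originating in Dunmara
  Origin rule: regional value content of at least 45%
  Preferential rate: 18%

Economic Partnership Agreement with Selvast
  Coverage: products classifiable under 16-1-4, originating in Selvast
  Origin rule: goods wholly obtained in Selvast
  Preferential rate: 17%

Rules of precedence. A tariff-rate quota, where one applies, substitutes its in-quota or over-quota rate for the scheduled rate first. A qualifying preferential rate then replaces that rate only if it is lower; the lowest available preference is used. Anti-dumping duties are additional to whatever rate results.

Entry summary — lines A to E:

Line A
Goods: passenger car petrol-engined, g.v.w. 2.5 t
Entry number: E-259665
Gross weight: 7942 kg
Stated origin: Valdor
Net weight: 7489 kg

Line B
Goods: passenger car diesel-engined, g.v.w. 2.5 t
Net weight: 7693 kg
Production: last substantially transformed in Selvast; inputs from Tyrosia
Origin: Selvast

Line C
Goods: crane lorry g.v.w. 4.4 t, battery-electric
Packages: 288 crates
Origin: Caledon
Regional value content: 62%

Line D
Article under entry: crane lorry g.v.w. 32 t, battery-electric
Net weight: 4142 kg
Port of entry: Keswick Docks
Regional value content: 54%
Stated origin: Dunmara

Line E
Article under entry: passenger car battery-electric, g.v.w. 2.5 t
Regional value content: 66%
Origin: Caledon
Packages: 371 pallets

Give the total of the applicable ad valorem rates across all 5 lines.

Line A: passenger car → 16-1; petrol-engined → 16-1-3; g.v.w. 2.5 t → 16-1-3-2. Scheduled 20%. No special measure applies. → 20%.
Line B: passenger car → 16-1; diesel-engined → 16-1-2; g.v.w. 2.5 t → 16-1-2-1. Scheduled 22%. Selvast agreement on 16-1-4: 16-1-2-1 not covered. → 22%.
Line C: crane lorry → 16-2; battery-electric → 16-2-3; g.v.w. 4.4 t → 16-2-3-2. Scheduled 36%. Caledon agreement on 16-1: 16-2-3-2 not covered. → 36%.
Line D: crane lorry → 16-2; battery-electric → 16-2-3; g.v.w. 32 t → 16-2-3-3. Scheduled 4%. Dunmara agreement on 16-2-1-2: 16-2-3-3 not covered. → 4%.
Line E: passenger car → 16-1; battery-electric → 16-1-1; g.v.w. 2.5 t → 16-1-1-2. Scheduled 4%. Caledon agreement on 16-1: RVC ≥ 65% → 7% available; preference 7% not lower than 4% → no reduction. → 4%.
Sum: 20% + 22% + 36% + 4% + 4% = 86%.

86%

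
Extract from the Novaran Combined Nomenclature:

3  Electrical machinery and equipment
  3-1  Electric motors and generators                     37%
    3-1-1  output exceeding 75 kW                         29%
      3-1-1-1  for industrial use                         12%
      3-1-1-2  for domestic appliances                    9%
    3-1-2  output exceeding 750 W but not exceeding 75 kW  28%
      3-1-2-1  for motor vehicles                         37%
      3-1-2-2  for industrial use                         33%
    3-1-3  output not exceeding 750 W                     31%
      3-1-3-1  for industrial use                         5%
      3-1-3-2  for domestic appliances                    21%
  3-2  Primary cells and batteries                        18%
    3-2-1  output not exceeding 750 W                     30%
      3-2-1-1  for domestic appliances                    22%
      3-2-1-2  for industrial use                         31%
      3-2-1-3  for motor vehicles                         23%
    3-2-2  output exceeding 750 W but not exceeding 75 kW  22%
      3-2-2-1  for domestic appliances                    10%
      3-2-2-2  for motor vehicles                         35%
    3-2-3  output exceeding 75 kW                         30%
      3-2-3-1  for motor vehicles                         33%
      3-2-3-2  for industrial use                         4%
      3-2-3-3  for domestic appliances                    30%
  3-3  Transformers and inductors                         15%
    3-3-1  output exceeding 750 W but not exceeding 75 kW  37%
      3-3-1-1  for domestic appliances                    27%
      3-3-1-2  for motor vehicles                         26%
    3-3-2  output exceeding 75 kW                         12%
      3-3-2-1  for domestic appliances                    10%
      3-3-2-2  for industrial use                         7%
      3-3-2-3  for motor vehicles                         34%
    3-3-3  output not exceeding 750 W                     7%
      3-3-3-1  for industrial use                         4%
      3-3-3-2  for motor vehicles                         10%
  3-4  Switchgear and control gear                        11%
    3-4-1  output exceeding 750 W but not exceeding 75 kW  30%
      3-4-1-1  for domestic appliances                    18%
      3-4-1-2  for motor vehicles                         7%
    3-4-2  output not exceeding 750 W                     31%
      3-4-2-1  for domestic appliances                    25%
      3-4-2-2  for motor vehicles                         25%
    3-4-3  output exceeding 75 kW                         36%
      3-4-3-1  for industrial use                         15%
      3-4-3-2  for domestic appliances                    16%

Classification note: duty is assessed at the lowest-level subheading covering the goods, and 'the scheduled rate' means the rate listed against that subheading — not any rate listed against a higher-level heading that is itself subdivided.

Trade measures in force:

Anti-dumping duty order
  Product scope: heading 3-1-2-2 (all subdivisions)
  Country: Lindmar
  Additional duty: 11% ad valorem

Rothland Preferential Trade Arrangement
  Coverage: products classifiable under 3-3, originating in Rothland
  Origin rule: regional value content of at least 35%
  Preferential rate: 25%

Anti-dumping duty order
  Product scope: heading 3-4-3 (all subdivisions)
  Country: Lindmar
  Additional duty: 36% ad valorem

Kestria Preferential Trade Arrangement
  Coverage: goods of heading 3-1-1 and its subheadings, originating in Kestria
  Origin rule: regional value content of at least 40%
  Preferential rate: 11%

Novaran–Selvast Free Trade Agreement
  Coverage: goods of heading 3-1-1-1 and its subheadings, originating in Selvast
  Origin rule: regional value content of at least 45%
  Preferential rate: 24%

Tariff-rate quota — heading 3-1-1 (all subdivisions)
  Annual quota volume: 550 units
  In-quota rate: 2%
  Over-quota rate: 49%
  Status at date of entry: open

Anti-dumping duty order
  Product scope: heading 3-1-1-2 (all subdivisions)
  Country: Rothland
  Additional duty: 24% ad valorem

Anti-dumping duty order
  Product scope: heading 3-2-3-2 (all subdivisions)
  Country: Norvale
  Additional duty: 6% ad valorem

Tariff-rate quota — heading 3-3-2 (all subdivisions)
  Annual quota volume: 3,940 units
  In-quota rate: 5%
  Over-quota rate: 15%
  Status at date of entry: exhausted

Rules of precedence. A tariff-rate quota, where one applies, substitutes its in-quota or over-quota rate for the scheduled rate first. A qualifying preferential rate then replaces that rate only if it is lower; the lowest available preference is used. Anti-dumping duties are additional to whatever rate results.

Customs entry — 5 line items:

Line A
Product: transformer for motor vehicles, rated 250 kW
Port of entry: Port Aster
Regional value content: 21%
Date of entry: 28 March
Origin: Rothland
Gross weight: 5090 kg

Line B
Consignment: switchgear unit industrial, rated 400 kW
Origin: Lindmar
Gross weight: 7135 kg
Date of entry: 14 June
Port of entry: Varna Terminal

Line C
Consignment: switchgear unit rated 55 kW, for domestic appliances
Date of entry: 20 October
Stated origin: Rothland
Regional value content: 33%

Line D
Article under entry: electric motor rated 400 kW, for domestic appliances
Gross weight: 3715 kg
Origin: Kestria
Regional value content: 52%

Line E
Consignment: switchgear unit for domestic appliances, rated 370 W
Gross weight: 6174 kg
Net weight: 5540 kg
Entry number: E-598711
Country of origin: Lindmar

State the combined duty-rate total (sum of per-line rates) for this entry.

Line A: transformer → 3-3; rated 250 kW → 3-3-2; for motor vehicles → 3-3-2-3. Scheduled 34%. quota on 3-3-2 exhausted → over-quota 15%; Rothland agreement on 3-3: RVC < 35%. → 15%.
Line B: switchgear unit → 3-4; rated 400 kW → 3-4-3; industrial → 3-4-3-1. Scheduled 15%. anti-dumping (Lindmar, 3-4-3): +36%; total 15% + 36% = 51%. → 51%.
Line C: switchgear unit → 3-4; rated 55 kW → 3-4-1; for domestic appliances → 3-4-1-1. Scheduled 18%. Rothland agreement on 3-3: 3-4-1-1 not covered. → 18%.
Line D: electric motor → 3-1; rated 400 kW → 3-1-1; for domestic appliances → 3-1-1-2. Scheduled 9%. quota on 3-1-1 open → in-quota 2%; Kestria agreement on 3-1-1: RVC ≥ 40% → 11% available; preference 11% not lower than 2% → no reduction. → 2%.
Line E: switchgear unit → 3-4; rated 370 W → 3-4-2; for domestic appliances → 3-4-2-1. Scheduled 25%. No special measure applies. → 25%.
Sum: 15% + 51% + 18% + 2% + 25% = 111%.

111%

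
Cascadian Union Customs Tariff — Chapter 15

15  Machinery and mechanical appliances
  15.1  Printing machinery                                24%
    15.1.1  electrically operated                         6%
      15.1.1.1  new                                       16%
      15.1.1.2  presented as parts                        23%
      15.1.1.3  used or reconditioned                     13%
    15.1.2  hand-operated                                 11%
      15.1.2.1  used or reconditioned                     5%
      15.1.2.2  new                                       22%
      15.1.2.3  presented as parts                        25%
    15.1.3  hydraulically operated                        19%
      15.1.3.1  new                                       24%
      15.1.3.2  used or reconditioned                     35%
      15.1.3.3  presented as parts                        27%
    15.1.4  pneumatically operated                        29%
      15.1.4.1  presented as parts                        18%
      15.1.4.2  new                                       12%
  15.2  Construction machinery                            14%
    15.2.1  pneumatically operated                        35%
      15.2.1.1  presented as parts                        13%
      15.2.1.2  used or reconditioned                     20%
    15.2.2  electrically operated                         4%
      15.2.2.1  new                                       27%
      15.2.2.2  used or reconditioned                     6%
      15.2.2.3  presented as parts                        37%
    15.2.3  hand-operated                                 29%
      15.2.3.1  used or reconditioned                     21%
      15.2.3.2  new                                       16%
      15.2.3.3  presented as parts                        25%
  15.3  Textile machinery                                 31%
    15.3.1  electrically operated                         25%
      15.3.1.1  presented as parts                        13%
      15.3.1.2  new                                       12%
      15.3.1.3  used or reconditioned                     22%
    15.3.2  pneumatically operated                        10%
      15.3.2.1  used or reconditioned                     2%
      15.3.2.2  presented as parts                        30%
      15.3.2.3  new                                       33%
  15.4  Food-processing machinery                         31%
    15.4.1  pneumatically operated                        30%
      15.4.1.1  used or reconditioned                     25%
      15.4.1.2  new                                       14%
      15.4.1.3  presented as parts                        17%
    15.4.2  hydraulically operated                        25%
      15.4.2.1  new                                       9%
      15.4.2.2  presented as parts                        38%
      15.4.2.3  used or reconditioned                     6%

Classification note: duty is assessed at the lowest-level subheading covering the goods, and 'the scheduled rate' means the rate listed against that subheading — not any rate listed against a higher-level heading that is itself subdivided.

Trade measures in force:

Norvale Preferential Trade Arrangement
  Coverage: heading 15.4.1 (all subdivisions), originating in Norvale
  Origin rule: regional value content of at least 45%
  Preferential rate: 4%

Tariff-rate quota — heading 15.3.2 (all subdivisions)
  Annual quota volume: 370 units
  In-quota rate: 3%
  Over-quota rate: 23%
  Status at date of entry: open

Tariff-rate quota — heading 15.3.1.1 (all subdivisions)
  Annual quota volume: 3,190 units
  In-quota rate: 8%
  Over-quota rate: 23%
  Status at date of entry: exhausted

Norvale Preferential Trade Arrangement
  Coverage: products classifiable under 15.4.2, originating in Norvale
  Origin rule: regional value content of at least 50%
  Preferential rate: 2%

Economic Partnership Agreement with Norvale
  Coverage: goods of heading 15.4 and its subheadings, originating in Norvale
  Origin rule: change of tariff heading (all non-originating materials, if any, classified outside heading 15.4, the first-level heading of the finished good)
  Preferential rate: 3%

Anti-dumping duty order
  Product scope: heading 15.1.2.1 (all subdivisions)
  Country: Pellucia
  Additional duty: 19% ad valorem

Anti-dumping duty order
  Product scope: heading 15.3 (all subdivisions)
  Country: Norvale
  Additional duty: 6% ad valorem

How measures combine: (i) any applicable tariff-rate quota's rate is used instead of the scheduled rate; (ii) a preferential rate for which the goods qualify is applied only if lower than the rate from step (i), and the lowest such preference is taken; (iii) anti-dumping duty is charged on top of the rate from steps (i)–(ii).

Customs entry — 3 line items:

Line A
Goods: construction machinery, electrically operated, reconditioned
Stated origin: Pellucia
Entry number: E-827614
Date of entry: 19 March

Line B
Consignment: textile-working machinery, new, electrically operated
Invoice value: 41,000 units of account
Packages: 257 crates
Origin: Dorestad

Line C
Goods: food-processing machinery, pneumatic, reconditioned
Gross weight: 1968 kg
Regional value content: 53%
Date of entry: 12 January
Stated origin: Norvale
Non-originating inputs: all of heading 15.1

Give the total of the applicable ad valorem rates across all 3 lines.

Line A: construction → 15.2; electrically operated → 15.2.2; reconditioned → 15.2.2.2. Scheduled 6%. No special measure applies. → 6%.
Line B: textile-working → 15.3; electrically operated → 15.3.1; new → 15.3.1.2. Scheduled 12%. No special measure applies. → 12%.
Line C: food-processing → 15.4; pneumatic → 15.4.1; reconditioned → 15.4.1.1. Scheduled 25%. Norvale agreement on 15.4.1: RVC ≥ 45% → 4% available; Norvale agreement on 15.4.2: 15.4.1.1 not covered; Norvale agreement on 15.4: CTH met → 3% available; preferential 3%. → 3%.
Sum: 6% + 12% + 3% = 21%.

21%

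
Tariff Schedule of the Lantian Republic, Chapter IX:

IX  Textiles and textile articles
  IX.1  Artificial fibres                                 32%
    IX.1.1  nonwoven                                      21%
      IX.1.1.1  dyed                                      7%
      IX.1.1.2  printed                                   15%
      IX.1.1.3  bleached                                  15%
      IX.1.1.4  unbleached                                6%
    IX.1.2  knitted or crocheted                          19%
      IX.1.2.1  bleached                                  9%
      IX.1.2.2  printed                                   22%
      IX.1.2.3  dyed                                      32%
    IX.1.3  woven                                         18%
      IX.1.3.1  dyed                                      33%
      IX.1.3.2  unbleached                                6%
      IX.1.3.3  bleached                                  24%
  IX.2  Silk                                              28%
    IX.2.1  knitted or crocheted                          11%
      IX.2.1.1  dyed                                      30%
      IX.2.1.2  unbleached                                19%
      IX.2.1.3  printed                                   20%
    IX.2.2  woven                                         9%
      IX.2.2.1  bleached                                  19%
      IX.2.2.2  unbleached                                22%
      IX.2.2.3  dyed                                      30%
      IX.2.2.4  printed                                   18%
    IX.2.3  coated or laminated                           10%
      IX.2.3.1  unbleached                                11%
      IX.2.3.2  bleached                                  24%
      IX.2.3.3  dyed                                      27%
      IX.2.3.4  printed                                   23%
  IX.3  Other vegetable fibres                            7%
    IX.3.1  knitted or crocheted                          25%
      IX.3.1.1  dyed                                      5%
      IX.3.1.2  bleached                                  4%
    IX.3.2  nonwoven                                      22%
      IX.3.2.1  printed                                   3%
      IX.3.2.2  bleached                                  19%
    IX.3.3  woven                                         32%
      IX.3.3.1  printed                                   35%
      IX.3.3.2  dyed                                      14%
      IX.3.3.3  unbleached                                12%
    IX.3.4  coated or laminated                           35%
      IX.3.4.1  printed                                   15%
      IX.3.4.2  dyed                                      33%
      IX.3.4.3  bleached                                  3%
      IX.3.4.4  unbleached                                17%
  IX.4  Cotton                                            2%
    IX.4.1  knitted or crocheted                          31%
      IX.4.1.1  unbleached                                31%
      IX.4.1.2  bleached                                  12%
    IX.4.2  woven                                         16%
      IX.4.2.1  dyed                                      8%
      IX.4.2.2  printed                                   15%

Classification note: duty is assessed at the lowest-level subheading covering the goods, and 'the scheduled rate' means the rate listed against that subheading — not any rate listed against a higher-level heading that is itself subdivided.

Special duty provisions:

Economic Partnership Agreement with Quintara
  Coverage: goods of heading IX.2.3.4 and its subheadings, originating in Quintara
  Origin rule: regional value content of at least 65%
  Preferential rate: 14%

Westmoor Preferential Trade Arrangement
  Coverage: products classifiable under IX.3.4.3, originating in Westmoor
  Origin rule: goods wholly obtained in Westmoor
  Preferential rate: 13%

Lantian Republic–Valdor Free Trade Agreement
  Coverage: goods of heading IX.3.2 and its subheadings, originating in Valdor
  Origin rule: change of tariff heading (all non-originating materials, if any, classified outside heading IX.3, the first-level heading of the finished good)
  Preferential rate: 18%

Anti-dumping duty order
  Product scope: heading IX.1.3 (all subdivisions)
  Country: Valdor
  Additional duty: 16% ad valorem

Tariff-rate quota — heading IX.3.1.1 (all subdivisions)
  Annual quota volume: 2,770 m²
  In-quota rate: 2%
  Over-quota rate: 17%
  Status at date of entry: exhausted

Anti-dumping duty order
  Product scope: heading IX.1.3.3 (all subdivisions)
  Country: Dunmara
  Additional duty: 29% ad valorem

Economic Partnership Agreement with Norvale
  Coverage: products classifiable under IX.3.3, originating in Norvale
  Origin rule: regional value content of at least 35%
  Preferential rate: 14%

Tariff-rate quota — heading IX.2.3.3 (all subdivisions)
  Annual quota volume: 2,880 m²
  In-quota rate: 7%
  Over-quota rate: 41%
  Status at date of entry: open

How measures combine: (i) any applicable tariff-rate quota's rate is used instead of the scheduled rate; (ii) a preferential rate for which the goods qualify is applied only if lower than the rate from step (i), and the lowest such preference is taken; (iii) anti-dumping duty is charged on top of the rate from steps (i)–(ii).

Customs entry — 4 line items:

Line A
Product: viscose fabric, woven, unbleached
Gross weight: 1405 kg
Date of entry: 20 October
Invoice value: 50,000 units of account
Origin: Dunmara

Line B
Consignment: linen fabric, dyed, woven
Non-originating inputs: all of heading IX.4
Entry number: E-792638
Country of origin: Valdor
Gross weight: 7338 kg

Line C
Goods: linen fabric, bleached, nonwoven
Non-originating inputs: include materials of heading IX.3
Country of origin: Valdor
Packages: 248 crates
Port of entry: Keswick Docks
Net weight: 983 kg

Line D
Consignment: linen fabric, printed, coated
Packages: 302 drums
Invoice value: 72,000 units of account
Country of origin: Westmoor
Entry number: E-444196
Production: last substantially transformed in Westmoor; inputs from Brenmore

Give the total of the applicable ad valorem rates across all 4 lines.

54%

Line A: viscose → IX.1; woven → IX.1.3; unbleached → IX.1.3.2. Scheduled 6%. No special measure applies. → 6%.
Line B: linen → IX.3; woven → IX.3.3; dyed → IX.3.3.2. Scheduled 14%. Valdor agreement on IX.3.2: IX.3.3.2 not covered. → 14%.
Line C: linen → IX.3; nonwoven → IX.3.2; bleached → IX.3.2.2. Scheduled 19%. Valdor agreement on IX.3.2: CTH not met. → 19%.
Line D: linen → IX.3; coated → IX.3.4; printed → IX.3.4.1. Scheduled 15%. Westmoor agreement on IX.3.4.3: IX.3.4.1 not covered. → 15%.
Sum: 6% + 14% + 19% + 15% = 54%.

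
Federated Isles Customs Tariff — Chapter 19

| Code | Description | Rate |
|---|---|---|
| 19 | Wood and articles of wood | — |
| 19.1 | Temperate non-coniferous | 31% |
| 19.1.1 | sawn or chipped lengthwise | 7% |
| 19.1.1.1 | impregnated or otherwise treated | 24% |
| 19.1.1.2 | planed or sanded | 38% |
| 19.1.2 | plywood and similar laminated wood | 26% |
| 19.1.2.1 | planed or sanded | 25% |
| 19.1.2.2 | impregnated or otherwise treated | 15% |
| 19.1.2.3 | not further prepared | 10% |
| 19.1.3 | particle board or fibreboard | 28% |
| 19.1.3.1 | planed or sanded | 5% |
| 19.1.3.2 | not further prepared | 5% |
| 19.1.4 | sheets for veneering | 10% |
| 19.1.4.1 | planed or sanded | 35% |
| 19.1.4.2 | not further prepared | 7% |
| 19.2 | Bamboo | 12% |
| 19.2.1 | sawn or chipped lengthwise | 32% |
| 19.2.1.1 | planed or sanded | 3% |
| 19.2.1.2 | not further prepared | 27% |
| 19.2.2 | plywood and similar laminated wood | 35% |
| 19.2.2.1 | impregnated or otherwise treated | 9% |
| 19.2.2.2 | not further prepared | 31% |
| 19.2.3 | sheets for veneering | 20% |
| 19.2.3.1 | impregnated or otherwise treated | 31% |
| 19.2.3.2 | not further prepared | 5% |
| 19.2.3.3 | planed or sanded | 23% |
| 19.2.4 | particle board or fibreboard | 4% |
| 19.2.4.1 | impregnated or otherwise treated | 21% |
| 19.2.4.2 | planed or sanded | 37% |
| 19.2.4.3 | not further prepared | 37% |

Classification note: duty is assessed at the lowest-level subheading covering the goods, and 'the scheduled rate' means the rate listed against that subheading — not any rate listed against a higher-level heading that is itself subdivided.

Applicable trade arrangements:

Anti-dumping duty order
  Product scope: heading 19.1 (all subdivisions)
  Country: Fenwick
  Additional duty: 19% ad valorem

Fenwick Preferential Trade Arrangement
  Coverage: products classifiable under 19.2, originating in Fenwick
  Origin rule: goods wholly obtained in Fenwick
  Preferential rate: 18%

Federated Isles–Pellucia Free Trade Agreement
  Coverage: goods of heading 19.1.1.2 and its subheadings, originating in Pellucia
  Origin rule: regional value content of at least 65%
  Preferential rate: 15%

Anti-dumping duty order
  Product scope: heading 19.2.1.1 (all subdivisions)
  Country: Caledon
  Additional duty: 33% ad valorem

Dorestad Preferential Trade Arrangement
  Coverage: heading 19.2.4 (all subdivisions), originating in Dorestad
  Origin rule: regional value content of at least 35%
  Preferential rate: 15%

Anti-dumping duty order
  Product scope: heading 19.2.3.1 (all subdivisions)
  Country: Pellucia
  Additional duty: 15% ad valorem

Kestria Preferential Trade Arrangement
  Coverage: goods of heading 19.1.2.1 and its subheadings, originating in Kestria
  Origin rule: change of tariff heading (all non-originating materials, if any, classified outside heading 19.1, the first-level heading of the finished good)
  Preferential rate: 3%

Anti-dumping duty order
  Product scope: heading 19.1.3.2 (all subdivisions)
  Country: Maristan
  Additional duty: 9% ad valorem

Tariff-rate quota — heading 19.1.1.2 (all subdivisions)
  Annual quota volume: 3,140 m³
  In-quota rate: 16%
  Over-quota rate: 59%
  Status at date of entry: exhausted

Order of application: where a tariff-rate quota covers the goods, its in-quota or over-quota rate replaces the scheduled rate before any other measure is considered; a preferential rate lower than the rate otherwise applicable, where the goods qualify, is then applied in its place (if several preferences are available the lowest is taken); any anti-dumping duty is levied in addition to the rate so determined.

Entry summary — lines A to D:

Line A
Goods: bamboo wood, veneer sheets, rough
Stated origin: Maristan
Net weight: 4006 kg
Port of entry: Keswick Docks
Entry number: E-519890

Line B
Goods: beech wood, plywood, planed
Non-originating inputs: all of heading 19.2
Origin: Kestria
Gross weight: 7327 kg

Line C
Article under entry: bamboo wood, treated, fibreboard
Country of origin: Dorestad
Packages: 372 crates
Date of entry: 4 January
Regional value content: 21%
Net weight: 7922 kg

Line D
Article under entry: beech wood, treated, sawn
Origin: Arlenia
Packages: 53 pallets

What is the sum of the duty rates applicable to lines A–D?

Line A: bamboo → 19.2; veneer sheets → 19.2.3; rough → 19.2.3.2. Scheduled 5%. No special measure applies. → 5%.
Line B: beech → 19.1; plywood → 19.1.2; planed → 19.1.2.1. Scheduled 25%. Kestria agreement on 19.1.2.1: CTH met → 3% available; preferential 3%. → 3%.
Line C: bamboo → 19.2; fibreboard → 19.2.4; treated → 19.2.4.1. Scheduled 21%. Dorestad agreement on 19.2.4: RVC < 35%. → 21%.
Line D: beech → 19.1; sawn → 19.1.1; treated → 19.1.1.1. Scheduled 24%. No special measure applies. → 24%.
Sum: 5% + 3% + 21% + 24% = 53%.

53%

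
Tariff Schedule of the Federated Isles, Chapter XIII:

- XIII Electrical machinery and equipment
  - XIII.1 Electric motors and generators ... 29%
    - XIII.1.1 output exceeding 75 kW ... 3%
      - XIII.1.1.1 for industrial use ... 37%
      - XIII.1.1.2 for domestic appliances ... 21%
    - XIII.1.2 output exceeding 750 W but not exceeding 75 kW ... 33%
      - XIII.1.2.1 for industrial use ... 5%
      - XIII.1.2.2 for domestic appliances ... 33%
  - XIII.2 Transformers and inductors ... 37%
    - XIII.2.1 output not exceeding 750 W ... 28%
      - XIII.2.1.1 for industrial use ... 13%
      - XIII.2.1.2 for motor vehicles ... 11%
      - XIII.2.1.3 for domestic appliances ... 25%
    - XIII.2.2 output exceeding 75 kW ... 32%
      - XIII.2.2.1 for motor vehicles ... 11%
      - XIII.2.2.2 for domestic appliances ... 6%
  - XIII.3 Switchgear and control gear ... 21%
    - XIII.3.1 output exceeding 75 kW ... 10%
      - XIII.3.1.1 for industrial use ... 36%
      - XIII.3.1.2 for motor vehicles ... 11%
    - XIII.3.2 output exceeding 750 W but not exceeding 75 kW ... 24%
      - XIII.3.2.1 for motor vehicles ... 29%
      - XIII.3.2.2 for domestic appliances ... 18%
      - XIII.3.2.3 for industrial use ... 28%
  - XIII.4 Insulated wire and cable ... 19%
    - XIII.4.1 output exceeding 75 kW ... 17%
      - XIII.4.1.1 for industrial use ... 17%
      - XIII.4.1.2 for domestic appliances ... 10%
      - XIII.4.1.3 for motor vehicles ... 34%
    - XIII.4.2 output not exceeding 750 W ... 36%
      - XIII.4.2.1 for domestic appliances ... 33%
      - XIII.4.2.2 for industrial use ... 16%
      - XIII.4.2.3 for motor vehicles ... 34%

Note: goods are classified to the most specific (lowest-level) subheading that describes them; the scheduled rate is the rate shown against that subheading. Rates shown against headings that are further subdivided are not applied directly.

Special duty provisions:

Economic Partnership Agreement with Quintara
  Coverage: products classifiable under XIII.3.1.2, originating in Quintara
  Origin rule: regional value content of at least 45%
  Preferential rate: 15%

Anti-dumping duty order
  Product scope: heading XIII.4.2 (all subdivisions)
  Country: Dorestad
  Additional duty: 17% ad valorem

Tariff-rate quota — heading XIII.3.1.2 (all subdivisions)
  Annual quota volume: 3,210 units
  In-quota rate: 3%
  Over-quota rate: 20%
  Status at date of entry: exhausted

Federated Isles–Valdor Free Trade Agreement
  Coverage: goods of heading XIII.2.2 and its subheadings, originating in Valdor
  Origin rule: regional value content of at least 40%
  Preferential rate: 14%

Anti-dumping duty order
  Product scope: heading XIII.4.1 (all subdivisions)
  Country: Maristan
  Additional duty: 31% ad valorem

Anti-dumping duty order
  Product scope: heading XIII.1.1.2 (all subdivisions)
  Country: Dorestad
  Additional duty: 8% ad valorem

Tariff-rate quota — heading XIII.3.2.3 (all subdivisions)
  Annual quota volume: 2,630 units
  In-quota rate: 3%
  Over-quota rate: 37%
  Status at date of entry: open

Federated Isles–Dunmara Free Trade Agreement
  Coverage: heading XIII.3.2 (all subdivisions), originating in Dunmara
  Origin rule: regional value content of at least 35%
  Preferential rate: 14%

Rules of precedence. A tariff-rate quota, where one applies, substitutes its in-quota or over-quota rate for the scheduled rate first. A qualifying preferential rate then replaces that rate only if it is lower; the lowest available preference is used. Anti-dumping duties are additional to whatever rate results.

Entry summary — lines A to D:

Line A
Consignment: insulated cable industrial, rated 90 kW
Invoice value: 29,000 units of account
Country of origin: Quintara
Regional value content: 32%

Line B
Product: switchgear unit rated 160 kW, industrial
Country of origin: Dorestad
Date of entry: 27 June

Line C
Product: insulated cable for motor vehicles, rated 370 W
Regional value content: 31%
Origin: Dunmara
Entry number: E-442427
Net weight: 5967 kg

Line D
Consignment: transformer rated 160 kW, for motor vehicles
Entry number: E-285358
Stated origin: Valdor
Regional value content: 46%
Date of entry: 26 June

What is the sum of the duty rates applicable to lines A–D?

98%

Line A: insulated cable → XIII.4; rated 90 kW → XIII.4.1; industrial → XIII.4.1.1. Scheduled 17%. Quintara agreement on XIII.3.1.2: XIII.4.1.1 not covered. → 17%.
Line B: switchgear unit → XIII.3; rated 160 kW → XIII.3.1; industrial → XIII.3.1.1. Scheduled 36%. No special measure applies. → 36%.
Line C: insulated cable → XIII.4; rated 370 W → XIII.4.2; for motor vehicles → XIII.4.2.3. Scheduled 34%. Dunmara agreement on XIII.3.2: XIII.4.2.3 not covered. → 34%.
Line D: transformer → XIII.2; rated 160 kW → XIII.2.2; for motor vehicles → XIII.2.2.1. Scheduled 11%. Valdor agreement on XIII.2.2: RVC ≥ 40% → 14% available; preference 14% not lower than 11% → no reduction. → 11%.
Sum: 17% + 36% + 34% + 11% = 98%.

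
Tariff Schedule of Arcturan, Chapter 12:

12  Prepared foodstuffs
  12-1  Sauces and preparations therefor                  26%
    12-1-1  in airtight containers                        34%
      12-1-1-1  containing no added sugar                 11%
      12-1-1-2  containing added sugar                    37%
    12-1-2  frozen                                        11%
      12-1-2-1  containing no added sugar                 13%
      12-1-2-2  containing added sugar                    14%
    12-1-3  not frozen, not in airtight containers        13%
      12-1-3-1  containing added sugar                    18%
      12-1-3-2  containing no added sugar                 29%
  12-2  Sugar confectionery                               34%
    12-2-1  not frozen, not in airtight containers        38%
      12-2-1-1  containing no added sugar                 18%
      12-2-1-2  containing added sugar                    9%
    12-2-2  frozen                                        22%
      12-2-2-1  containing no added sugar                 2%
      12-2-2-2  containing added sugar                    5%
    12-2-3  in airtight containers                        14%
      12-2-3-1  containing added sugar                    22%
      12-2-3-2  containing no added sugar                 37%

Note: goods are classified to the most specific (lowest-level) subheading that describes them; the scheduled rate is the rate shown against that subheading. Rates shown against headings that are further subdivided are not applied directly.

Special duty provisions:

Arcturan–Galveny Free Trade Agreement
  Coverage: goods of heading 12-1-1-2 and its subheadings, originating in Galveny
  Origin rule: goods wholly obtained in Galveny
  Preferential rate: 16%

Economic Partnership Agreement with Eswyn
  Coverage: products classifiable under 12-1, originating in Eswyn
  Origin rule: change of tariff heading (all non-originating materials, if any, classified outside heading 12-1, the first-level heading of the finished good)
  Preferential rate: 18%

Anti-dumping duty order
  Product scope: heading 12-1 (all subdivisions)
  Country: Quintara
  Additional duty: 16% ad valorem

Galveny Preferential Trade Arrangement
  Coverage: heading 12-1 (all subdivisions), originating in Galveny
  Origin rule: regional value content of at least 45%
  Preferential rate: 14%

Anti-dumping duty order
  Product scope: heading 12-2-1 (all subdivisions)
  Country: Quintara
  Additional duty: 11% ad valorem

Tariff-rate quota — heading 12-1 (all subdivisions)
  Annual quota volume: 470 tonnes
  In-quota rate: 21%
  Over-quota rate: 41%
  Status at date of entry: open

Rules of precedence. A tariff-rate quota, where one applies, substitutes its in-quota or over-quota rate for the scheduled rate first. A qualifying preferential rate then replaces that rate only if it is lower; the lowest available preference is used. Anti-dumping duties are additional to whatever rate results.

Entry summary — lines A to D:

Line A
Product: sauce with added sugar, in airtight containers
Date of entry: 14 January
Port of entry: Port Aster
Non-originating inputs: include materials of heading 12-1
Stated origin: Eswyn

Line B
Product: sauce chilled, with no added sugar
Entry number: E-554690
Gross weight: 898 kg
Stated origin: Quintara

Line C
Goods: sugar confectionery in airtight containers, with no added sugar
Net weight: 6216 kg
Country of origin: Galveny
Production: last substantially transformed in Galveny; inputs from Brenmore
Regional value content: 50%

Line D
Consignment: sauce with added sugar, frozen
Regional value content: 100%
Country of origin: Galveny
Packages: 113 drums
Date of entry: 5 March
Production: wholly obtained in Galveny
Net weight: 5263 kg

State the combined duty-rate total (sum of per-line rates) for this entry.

Line A: sauce → 12-1; in airtight containers → 12-1-1; with added sugar → 12-1-1-2. Scheduled 37%. quota on 12-1 open → in-quota 21%; Eswyn agreement on 12-1: CTH not met. → 21%.
Line B: sauce → 12-1; chilled → 12-1-3; with no added sugar → 12-1-3-2. Scheduled 29%. quota on 12-1 open → in-quota 21%; anti-dumping (Quintara, 12-1): +16%; total 21% + 16% = 37%. → 37%.
Line C: sugar confectionery → 12-2; in airtight containers → 12-2-3; with no added sugar → 12-2-3-2. Scheduled 37%. Galveny agreement on 12-1-1-2: 12-2-3-2 not covered; Galveny agreement on 12-1: 12-2-3-2 not covered. → 37%.
Line D: sauce → 12-1; frozen → 12-1-2; with added sugar → 12-1-2-2. Scheduled 14%. quota on 12-1 open → in-quota 21%; Galveny agreement on 12-1-1-2: 12-1-2-2 not covered; Galveny agreement on 12-1: RVC ≥ 45% → 14% available; preferential 14%. → 14%.
Sum: 21% + 37% + 37% + 14% = 109%.

109%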